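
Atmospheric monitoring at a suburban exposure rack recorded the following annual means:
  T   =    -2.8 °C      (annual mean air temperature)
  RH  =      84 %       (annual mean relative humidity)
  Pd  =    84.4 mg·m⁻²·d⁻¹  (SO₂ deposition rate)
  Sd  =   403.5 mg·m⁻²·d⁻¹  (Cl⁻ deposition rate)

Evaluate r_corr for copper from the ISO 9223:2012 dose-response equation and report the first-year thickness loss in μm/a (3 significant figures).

r_corr = 1.40 μm/a

copper: T≤10 °C ⇒ hinge +0.126·(-2.8−10) = -1.6128
  SO₂ term: 0.0053·84.4^0.26·exp(0.059·84-1.6128) = 0.4754
  Sd branch = 0.01025·Sd^0.27·e^(0.036·RH+0.049·T) = 0.929 μm/a
  sum: 0.4754 + 0.929 → r_corr = 1.404 μm/a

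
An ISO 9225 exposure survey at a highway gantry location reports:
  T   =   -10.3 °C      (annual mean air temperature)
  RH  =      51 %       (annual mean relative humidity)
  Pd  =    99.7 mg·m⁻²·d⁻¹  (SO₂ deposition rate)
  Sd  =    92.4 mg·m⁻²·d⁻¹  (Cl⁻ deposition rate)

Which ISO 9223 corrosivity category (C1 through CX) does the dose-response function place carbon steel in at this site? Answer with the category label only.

C2

carbon steel: temperature factor f = +0.150·(-20.3) = -3.0450
  SO₂ term: 1.77·99.7^0.52·exp(0.02·51-3.0450) = 2.558
  Sd branch = 0.102·Sd^0.62·e^(0.033·RH+0.04·T) = 6.016 μm/a
  sum: 2.558 + 6.016 → r_corr = 8.574 μm/a
Category bounds: 1.3…25 μm/a bracket r_corr ⇒ C2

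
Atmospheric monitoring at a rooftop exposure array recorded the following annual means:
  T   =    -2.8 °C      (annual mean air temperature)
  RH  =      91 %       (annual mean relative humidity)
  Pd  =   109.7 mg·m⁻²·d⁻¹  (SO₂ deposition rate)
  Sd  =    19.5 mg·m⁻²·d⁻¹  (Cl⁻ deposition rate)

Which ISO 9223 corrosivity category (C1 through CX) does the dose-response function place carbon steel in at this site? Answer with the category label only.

C3

carbon steel: f(T) = +0.150·(T−10) [T≤10 °C] = -1.9200
  SO₂ term: 1.77·109.7^0.52·exp(0.02·91-1.9200) = 18.43
  Cl⁻ term: 0.102·19.5^0.62·exp(0.033·91+0.04·-2.8) = 11.59
  r_corr = 18.43 + 11.59 = 30.01 μm/a
ISO 9223 Table 2 (carbon steel): 25 < 30 ≤ 50 μm/a ⇒ C3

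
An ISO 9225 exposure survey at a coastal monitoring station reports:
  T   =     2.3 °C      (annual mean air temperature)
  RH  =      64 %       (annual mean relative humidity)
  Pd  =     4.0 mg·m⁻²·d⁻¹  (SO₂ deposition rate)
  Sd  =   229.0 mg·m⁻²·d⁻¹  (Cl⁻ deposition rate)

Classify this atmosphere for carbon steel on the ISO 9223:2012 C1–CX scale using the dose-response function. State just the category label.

carbon steel: T≤10 °C ⇒ hinge +0.150·(2.3−10) = -1.1550
  Pd branch = 1.77·Pd^0.52·e^(0.02·RH+f) = 4.124 μm/a
  Sd branch = 0.102·Sd^0.62·e^(0.033·RH+0.04·T) = 26.85 μm/a
  sum: 4.124 + 26.85 → r_corr = 30.97 μm/a
31 μm/a falls in (25, 50] for carbon steel → category C3

C3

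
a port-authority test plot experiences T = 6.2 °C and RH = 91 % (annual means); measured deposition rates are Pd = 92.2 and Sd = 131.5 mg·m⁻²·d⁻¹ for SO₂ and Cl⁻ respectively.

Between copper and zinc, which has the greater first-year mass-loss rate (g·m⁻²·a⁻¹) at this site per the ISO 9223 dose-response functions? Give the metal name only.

zinc

copper: T≤10 °C ⇒ hinge +0.126·(6.2−10) = -0.4788
  SO₂ term: 0.0053·92.2^0.26·exp(0.059·91-0.4788) = 2.285
  Cl⁻ term: 0.01025·131.5^0.27·exp(0.036·91+0.049·6.2) = 1.373
  sum: 2.285 + 1.373 → r_corr = 3.658 μm/a
  mass loss = 3.658 μm/a × 8.96 g/cm³ = 32.77 g·m⁻²·a⁻¹
zinc: temperature factor f = +0.038·(-3.8) = -0.1444
  Pd branch = 0.0129·Pd^0.44·e^(0.046·RH+f) = 5.374 μm/a
  Sd branch = 0.0175·Sd^0.57·e^(0.008·RH+0.085·T) = 0.9905 μm/a
  sum: 5.374 + 0.9905 → r_corr = 6.365 μm/a
  mass loss = 6.365 μm/a × 7.14 g/cm³ = 45.44 g·m⁻²·a⁻¹
Ordering by g·m⁻²·a⁻¹: zinc (45.4) > copper (32.8)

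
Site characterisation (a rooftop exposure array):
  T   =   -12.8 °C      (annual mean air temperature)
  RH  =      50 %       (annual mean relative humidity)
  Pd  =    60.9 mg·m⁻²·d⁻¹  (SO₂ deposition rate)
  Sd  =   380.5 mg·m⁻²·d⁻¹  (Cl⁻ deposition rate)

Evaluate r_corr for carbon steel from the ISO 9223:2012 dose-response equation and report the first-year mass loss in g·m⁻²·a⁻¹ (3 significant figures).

r_corr = 110 g·m⁻²·a⁻¹

carbon steel: f(T) = +0.150·(T−10) [T≤10 °C] = -3.4200
  Pd branch = 1.77·Pd^0.52·e^(0.02·RH+f) = 1.333 μm/a
  Sd branch = 0.102·Sd^0.62·e^(0.033·RH+0.04·T) = 12.67 μm/a
  sum: 1.333 + 12.67 → r_corr = 14 μm/a
Convert to mass loss: 14 μm/a × 7.85 g/cm³ = 109.9 g·m⁻²·a⁻¹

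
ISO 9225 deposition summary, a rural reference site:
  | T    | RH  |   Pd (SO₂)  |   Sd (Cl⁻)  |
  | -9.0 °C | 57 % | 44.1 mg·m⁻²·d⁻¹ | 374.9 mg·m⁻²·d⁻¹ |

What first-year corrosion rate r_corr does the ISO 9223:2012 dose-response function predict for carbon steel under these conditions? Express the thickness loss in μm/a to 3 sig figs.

r_corr = 20.7 μm/a

carbon steel: f(T) = +0.150·(T−10) [T≤10 °C] = -2.8500
  sulphur-dioxide contribution → 2.293 μm/a
  chloride contribution → 18.41 μm/a
  total first-year rate 20.7 μm/a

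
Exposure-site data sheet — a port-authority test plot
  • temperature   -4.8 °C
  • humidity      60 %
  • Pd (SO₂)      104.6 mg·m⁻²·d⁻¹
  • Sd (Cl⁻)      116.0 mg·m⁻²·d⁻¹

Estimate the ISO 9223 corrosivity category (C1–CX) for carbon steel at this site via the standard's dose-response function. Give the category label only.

carbon steel: f(T) = +0.150·(T−10) [T≤10 °C] = -2.2200
  sulphur-dioxide contribution → 7.164 μm/a
  chloride contribution → 11.62 μm/a
  ⇒ r_corr(carbon steel) = 18.78 μm/a
Category bounds: 1.3…25 μm/a bracket r_corr ⇒ C2

C2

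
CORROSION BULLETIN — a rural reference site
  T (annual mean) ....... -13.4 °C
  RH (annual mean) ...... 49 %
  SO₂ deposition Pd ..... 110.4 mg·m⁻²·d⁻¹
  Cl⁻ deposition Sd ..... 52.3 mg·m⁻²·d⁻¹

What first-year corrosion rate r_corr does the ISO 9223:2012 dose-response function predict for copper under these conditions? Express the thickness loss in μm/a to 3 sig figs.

copper: T≤10 °C ⇒ hinge +0.126·(-13.4−10) = -2.9484
  sulphur-dioxide contribution → 0.017 μm/a
  chloride contribution → 0.09029 μm/a
  total first-year rate 0.1073 μm/a

r_corr = 0.107 μm/a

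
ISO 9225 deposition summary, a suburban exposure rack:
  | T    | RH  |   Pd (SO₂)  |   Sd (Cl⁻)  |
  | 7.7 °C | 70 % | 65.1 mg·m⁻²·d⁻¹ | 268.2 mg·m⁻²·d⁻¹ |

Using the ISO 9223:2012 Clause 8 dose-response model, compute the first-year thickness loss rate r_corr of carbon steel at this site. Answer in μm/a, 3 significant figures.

r_corr = 89.4 μm/a

carbon steel: f(T) = +0.150·(T−10) [T≤10 °C] = -0.3450
  sulphur-dioxide contribution → 44.59 μm/a
  chloride contribution → 44.79 μm/a
  ⇒ r_corr(carbon steel) = 89.38 μm/a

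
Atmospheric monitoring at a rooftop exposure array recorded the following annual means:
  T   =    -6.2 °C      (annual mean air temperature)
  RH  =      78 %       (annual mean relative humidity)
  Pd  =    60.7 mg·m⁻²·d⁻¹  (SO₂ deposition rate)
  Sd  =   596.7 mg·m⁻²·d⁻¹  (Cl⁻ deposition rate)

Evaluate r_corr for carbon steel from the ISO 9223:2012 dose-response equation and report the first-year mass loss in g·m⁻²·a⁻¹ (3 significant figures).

carbon steel: T≤10 °C ⇒ hinge +0.150·(-6.2−10) = -2.4300
  sulphur-dioxide contribution → 6.272 μm/a
  chloride contribution → 54.92 μm/a
  total first-year rate 61.19 μm/a
Convert to mass loss: 61.19 μm/a × 7.85 g/cm³ = 480.4 g·m⁻²·a⁻¹

r_corr = 480 g·m⁻²·a⁻¹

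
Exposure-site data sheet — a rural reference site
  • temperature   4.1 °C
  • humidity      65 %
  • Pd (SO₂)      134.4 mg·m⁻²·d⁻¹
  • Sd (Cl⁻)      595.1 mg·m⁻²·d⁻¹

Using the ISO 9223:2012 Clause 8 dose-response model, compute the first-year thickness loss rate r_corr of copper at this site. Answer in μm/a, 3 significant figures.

r_corr = 1.15 μm/a

copper: f(T) = +0.126·(T−10) [T≤10 °C] = -0.7434
  Pd branch = 0.0053·Pd^0.26·e^(0.059·RH+f) = 0.4172 μm/a
  Cl⁻ term: 0.01025·595.1^0.27·exp(0.036·65+0.049·4.1) = 0.7301
  r_corr = 0.4172 + 0.7301 = 1.147 μm/a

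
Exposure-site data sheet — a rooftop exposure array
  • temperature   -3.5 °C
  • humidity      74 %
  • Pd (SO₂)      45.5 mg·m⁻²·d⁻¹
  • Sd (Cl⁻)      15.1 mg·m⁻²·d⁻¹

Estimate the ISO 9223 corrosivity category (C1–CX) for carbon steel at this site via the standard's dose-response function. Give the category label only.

C2

carbon steel: f(T) = +0.150·(T−10) [T≤10 °C] = -2.0250
  sulphur-dioxide contribution → 7.472 μm/a
  chloride contribution → 5.487 μm/a
  total first-year rate 12.96 μm/a
ISO 9223 Table 2 (carbon steel): 1.3 < 13 ≤ 25 μm/a ⇒ C2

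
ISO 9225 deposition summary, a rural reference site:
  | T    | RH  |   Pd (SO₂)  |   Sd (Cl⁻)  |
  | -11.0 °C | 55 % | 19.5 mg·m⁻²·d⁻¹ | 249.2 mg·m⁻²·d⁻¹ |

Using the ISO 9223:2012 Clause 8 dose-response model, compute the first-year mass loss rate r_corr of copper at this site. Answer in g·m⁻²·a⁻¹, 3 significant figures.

copper: temperature factor f = +0.126·(-21.0) = -2.6460
  Pd branch = 0.0053·Pd^0.26·e^(0.059·RH+f) = 0.02088 μm/a
  Sd branch = 0.01025·Sd^0.27·e^(0.036·RH+0.049·T) = 0.1921 μm/a
  r_corr = 0.02088 + 0.1921 = 0.213 μm/a
Convert to mass loss: 0.213 μm/a × 8.96 g/cm³ = 1.909 g·m⁻²·a⁻¹

r_corr = 1.91 g·m⁻²·a⁻¹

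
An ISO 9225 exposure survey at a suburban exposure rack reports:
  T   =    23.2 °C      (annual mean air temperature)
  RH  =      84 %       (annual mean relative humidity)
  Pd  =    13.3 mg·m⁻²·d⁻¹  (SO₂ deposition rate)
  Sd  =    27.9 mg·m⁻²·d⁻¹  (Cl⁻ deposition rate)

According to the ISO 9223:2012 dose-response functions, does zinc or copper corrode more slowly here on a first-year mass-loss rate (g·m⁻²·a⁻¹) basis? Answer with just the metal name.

zinc: f(T) = -0.071·(T−10) [T>10 °C] = -0.9372
  sulphur-dioxide contribution → 0.7519 μm/a
  chloride contribution → 1.642 μm/a
  total first-year rate 2.394 μm/a
  mass loss = 2.394 μm/a × 7.14 g/cm³ = 17.09 g·m⁻²·a⁻¹
copper: temperature factor f = -0.080·(13.2) = -1.0560
  sulphur-dioxide contribution → 0.5131 μm/a
  chloride contribution → 1.615 μm/a
  total first-year rate 2.128 μm/a
  mass loss = 2.128 μm/a × 8.96 g/cm³ = 19.06 g·m⁻²·a⁻¹
Ordering by g·m⁻²·a⁻¹: copper (19.1) > zinc (17.1)

zinc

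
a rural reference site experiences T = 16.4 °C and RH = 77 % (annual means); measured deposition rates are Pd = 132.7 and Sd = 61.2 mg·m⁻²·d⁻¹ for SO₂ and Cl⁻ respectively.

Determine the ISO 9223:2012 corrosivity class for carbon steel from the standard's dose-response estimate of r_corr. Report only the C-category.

C5

carbon steel: f(T) = -0.054·(T−10) [T>10 °C] = -0.3456
  sulphur-dioxide contribution → 74.23 μm/a
  chloride contribution → 31.98 μm/a
  ⇒ r_corr(carbon steel) = 106.2 μm/a
ISO 9223 Table 2 (carbon steel): 80 < 106 ≤ 200 μm/a ⇒ C5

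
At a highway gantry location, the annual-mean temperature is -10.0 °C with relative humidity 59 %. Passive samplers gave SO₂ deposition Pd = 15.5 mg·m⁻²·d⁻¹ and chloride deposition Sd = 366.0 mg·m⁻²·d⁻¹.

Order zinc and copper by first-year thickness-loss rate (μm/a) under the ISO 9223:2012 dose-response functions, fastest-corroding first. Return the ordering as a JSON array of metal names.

zinc: temperature factor f = +0.038·(-20.0) = -0.7600
  sulphur-dioxide contribution → 0.3041 μm/a
  chloride contribution → 0.3468 μm/a
  total first-year rate 0.6508 μm/a
copper: T≤10 °C ⇒ hinge +0.126·(-10.0−10) = -2.5200
  sulphur-dioxide contribution → 0.02826 μm/a
  chloride contribution → 0.2585 μm/a
  total first-year rate 0.2868 μm/a
Ordering by μm/a: zinc (0.651) > copper (0.287)

["zinc", "copper"]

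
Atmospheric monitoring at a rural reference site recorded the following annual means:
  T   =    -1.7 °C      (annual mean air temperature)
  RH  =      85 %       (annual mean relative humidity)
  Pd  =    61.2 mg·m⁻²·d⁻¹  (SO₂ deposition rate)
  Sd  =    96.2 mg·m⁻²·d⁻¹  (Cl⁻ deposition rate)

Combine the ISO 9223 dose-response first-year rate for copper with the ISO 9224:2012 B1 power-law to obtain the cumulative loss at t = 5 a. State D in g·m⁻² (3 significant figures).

D(5) = 32.1 g·m⁻²

copper: T≤10 °C ⇒ hinge +0.126·(-1.7−10) = -1.4742
  SO₂ term: 0.0053·61.2^0.26·exp(0.059·85-1.4742) = 0.5328
  Cl⁻ term: 0.01025·96.2^0.27·exp(0.036·85+0.049·-1.7) = 0.6902
  r_corr = 0.5328 + 0.6902 = 1.223 μm/a
Long-term exponent b (ISO 9224 Table 2, B1) = 0.667
  D(5) = 1.223 × 5^0.667 = 1.223 × 2.926 = 3.578 μm
  Mass loss = 3.578 μm × 8.96 g/cm³ = 32.06 g·m⁻²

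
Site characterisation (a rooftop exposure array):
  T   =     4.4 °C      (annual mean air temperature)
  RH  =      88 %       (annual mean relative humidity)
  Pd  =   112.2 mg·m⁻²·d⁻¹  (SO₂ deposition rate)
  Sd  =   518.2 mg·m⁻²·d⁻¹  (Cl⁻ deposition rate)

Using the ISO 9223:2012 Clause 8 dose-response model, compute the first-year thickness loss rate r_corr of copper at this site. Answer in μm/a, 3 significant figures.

r_corr = 3.24 μm/a

copper: T≤10 °C ⇒ hinge +0.126·(4.4−10) = -0.7056
  sulphur-dioxide contribution → 1.606 μm/a
  chloride contribution → 1.633 μm/a
  ⇒ r_corr(copper) = 3.239 μm/a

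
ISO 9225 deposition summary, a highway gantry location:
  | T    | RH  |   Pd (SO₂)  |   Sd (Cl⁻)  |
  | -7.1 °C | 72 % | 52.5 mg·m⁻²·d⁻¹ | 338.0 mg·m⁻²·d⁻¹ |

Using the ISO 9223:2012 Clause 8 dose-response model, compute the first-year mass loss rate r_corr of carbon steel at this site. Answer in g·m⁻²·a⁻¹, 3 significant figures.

r_corr = 275 g·m⁻²·a⁻¹

carbon steel: temperature factor f = +0.150·(-17.1) = -2.5650
  sulphur-dioxide contribution → 4.507 μm/a
  chloride contribution → 30.55 μm/a
  total first-year rate 35.06 μm/a
Convert to mass loss: 35.06 μm/a × 7.85 g/cm³ = 275.2 g·m⁻²·a⁻¹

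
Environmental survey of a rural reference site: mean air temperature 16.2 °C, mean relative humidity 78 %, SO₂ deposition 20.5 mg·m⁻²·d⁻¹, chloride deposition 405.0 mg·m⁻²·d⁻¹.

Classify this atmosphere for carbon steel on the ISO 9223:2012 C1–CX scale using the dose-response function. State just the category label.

C5

carbon steel: T>10 °C ⇒ hinge -0.054·(16.2−10) = -0.3348
  Pd branch = 1.77·Pd^0.52·e^(0.02·RH+f) = 28.99 μm/a
  Sd branch = 0.102·Sd^0.62·e^(0.033·RH+0.04·T) = 105.8 μm/a
  r_corr = 28.99 + 105.8 = 134.8 μm/a
ISO 9223 Table 2 (carbon steel): 80 < 135 ≤ 200 μm/a ⇒ C5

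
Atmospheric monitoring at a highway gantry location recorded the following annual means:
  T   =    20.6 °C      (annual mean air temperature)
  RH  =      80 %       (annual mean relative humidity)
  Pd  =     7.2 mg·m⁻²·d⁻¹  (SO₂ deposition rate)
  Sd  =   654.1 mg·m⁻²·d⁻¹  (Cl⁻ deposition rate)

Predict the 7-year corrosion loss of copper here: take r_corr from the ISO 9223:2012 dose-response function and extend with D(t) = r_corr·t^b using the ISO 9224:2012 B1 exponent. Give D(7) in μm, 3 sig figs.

D(7) = 12.1 μm

copper: T>10 °C ⇒ hinge -0.080·(20.6−10) = -0.8480
  SO₂ term: 0.0053·7.2^0.26·exp(0.059·80-0.8480) = 0.4254
  Sd branch = 0.01025·Sd^0.27·e^(0.036·RH+0.049·T) = 2.885 μm/a
  sum: 0.4254 + 2.885 → r_corr = 3.31 μm/a
ISO 9224: D(t) = r_corr · t^b with b = 0.667 (copper, B1)
  D(7) = 3.31 × 7^0.667 = 3.31 × 3.662 = 12.12 μm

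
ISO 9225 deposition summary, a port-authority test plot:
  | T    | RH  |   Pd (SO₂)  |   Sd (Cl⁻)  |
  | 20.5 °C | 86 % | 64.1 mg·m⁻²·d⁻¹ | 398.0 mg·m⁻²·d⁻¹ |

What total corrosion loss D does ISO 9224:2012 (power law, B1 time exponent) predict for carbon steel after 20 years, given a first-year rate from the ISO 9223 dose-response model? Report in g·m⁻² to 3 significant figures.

D(20) = 7.92e+03 g·m⁻²

carbon steel: f(T) = -0.054·(T−10) [T>10 °C] = -0.5670
  sulphur-dioxide contribution → 48.78 μm/a
  chloride contribution → 161.9 μm/a
  ⇒ r_corr(carbon steel) = 210.7 μm/a
ISO 9224: D(t) = r_corr · t^b with b = 0.523 (carbon steel, B1)
  D(20) = 210.7 × 20^0.523 = 210.7 × 4.791 = 1009 μm
  Mass loss = 1009 μm × 7.85 g/cm³ = 7923 g·m⁻²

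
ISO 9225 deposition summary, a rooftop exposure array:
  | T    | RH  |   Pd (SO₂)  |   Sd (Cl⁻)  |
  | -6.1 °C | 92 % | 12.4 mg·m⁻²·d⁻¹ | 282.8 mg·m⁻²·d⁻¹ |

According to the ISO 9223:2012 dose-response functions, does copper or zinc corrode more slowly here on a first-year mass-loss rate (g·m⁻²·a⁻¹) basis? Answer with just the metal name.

copper

copper: temperature factor f = +0.126·(-16.1) = -2.0286
  SO₂ term: 0.0053·12.4^0.26·exp(0.059·92-2.0286) = 0.3054
  Sd branch = 0.01025·Sd^0.27·e^(0.036·RH+0.049·T) = 0.9576 μm/a
  sum: 0.3054 + 0.9576 → r_corr = 1.263 μm/a
  mass loss = 1.263 μm/a × 8.96 g/cm³ = 11.32 g·m⁻²·a⁻¹
zinc: T≤10 °C ⇒ hinge +0.038·(-6.1−10) = -0.6118
  SO₂ term: 0.0129·12.4^0.44·exp(0.046·92-0.6118) = 1.459
  Cl⁻ term: 0.0175·282.8^0.57·exp(0.008·92+0.085·-6.1) = 0.5431
  r_corr = 1.459 + 0.5431 = 2.002 μm/a
  mass loss = 2.002 μm/a × 7.14 g/cm³ = 14.29 g·m⁻²·a⁻¹
Ordering by g·m⁻²·a⁻¹: zinc (14.3) > copper (11.3)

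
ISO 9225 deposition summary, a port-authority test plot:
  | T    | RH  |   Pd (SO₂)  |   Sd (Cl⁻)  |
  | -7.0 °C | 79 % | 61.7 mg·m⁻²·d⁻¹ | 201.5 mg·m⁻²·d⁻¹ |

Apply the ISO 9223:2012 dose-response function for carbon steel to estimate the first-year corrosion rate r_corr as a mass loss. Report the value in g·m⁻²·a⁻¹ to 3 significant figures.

carbon steel: temperature factor f = +0.150·(-17.0) = -2.5500
  SO₂ term: 1.77·61.7^0.52·exp(0.02·79-2.5500) = 5.723
  Sd branch = 0.102·Sd^0.62·e^(0.033·RH+0.04·T) = 28.04 μm/a
  r_corr = 5.723 + 28.04 = 33.77 μm/a
Convert to mass loss: 33.77 μm/a × 7.85 g/cm³ = 265.1 g·m⁻²·a⁻¹

r_corr = 265 g·m⁻²·a⁻¹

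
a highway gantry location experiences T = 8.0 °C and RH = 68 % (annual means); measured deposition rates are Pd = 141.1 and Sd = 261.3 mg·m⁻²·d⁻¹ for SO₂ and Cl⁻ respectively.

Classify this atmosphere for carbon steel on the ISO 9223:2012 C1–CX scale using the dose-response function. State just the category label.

C5

carbon steel: T≤10 °C ⇒ hinge +0.150·(8.0−10) = -0.3000
  Pd branch = 1.77·Pd^0.52·e^(0.02·RH+f) = 67 μm/a
  Cl⁻ term: 0.102·261.3^0.62·exp(0.033·68+0.04·8.0) = 41.76
  r_corr = 67 + 41.76 = 108.8 μm/a
Category bounds: 80…200 μm/a bracket r_corr ⇒ C5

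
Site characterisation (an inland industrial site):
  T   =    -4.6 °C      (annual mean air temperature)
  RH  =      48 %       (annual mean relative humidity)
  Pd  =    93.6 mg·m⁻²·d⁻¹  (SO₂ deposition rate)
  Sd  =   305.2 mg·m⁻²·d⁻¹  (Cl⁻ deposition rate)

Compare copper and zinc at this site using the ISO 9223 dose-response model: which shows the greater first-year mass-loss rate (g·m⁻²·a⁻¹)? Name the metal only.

copper: temperature factor f = +0.126·(-14.6) = -1.8396
  Pd branch = 0.0053·Pd^0.26·e^(0.059·RH+f) = 0.04654 μm/a
  Sd branch = 0.01025·Sd^0.27·e^(0.036·RH+0.049·T) = 0.2158 μm/a
  r_corr = 0.04654 + 0.2158 = 0.2624 μm/a
  mass loss = 0.2624 μm/a × 8.96 g/cm³ = 2.351 g·m⁻²·a⁻¹
zinc: f(T) = +0.038·(T−10) [T≤10 °C] = -0.5548
  Pd branch = 0.0129·Pd^0.44·e^(0.046·RH+f) = 0.4965 μm/a
  Sd branch = 0.0175·Sd^0.57·e^(0.008·RH+0.085·T) = 0.4531 μm/a
  r_corr = 0.4965 + 0.4531 = 0.9496 μm/a
  mass loss = 0.9496 μm/a × 7.14 g/cm³ = 6.78 g·m⁻²·a⁻¹
Ordering by g·m⁻²·a⁻¹: zinc (6.78) > copper (2.35)

zinc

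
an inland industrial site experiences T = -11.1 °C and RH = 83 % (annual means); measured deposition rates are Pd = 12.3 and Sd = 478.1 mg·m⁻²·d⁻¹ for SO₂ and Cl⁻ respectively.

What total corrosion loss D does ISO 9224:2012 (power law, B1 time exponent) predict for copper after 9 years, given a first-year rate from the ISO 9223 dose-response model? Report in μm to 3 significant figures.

copper: temperature factor f = +0.126·(-21.1) = -2.6586
  Pd branch = 0.0053·Pd^0.26·e^(0.059·RH+f) = 0.09545 μm/a
  Cl⁻ term: 0.01025·478.1^0.27·exp(0.036·83+0.049·-11.1) = 0.6247
  sum: 0.09545 + 0.6247 → r_corr = 0.7201 μm/a
ISO 9224: D(t) = r_corr · t^b with b = 0.667 (copper, B1)
  D(9) = 0.7201 × 9^0.667 = 0.7201 × 4.33 = 3.118 μm

D(9) = 3.12 μm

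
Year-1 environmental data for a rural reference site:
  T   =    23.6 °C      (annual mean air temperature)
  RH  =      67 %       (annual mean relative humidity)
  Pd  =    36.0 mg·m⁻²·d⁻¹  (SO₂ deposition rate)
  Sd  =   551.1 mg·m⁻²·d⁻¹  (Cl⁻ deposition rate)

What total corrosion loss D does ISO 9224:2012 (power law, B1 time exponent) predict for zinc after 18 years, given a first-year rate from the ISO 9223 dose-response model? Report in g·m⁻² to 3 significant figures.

D(18) = 647 g·m⁻²

zinc: temperature factor f = -0.071·(13.6) = -0.9656
  sulphur-dioxide contribution → 0.5182 μm/a
  chloride contribution → 8.119 μm/a
  ⇒ r_corr(zinc) = 8.637 μm/a
Long-term exponent b (ISO 9224 Table 2, B1) = 0.813
  D(18) = 8.637 × 18^0.813 = 8.637 × 10.48 = 90.56 μm
  Mass loss = 90.56 μm × 7.14 g/cm³ = 646.6 g·m⁻²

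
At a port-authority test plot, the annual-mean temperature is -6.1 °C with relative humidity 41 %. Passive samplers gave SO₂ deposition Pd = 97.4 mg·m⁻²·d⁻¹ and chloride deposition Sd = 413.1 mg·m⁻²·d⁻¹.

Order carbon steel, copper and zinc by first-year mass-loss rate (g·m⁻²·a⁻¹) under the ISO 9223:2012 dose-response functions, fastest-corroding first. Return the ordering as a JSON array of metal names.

["carbon steel", "zinc", "copper"]

carbon steel: temperature factor f = +0.150·(-16.1) = -2.4150
  SO₂ term: 1.77·97.4^0.52·exp(0.02·41-2.4150) = 3.884
  Cl⁻ term: 0.102·413.1^0.62·exp(0.033·41+0.04·-6.1) = 12.95
  r_corr = 3.884 + 12.95 = 16.83 μm/a
  mass loss = 16.83 μm/a × 7.85 g/cm³ = 132.1 g·m⁻²·a⁻¹
copper: T≤10 °C ⇒ hinge +0.126·(-6.1−10) = -2.0286
  Pd branch = 0.0053·Pd^0.26·e^(0.059·RH+f) = 0.02575 μm/a
  Sd branch = 0.01025·Sd^0.27·e^(0.036·RH+0.049·T) = 0.1691 μm/a
  sum: 0.02575 + 0.1691 → r_corr = 0.1949 μm/a
  mass loss = 0.1949 μm/a × 8.96 g/cm³ = 1.746 g·m⁻²·a⁻¹
zinc: temperature factor f = +0.038·(-16.1) = -0.6118
  Pd branch = 0.0129·Pd^0.44·e^(0.046·RH+f) = 0.3459 μm/a
  Sd branch = 0.0175·Sd^0.57·e^(0.008·RH+0.085·T) = 0.4482 μm/a
  sum: 0.3459 + 0.4482 → r_corr = 0.7941 μm/a
  mass loss = 0.7941 μm/a × 7.14 g/cm³ = 5.67 g·m⁻²·a⁻¹
Ordering by g·m⁻²·a⁻¹: carbon steel (132) > zinc (5.67) > copper (1.75)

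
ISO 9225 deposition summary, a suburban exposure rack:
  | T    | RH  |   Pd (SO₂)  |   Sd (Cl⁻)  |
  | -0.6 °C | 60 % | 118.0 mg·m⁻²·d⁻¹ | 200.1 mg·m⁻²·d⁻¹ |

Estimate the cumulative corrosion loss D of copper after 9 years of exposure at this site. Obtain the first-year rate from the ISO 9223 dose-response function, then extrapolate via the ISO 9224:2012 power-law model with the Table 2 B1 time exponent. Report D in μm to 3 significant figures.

D(9) = 2.28 μm

copper: temperature factor f = +0.126·(-10.6) = -1.3356
  SO₂ term: 0.0053·118.0^0.26·exp(0.059·60-1.3356) = 0.1661
  Sd branch = 0.01025·Sd^0.27·e^(0.036·RH+0.049·T) = 0.3609 μm/a
  r_corr = 0.1661 + 0.3609 = 0.527 μm/a
Long-term exponent b (ISO 9224 Table 2, B1) = 0.667
  D(9) = 0.527 × 9^0.667 = 0.527 × 4.33 = 2.282 μm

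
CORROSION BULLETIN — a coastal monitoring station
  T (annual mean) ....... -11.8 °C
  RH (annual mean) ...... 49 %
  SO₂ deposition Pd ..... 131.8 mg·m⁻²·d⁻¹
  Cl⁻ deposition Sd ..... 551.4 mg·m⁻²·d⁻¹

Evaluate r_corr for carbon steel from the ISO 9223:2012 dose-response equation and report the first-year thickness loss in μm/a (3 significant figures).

r_corr = 18.3 μm/a

carbon steel: T≤10 °C ⇒ hinge +0.150·(-11.8−10) = -3.2700
  Pd branch = 1.77·Pd^0.52·e^(0.02·RH+f) = 2.269 μm/a
  Sd branch = 0.102·Sd^0.62·e^(0.033·RH+0.04·T) = 16.05 μm/a
  sum: 2.269 + 16.05 → r_corr = 18.32 μm/a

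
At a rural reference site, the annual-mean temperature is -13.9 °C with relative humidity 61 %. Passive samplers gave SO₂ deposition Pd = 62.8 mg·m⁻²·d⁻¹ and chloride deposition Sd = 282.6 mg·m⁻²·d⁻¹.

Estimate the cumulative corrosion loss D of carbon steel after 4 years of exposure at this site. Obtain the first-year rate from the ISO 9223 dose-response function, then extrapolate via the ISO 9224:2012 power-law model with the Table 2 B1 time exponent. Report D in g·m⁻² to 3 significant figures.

D(4) = 258 g·m⁻²

carbon steel: f(T) = +0.150·(T−10) [T≤10 °C] = -3.5850
  SO₂ term: 1.77·62.8^0.52·exp(0.02·61-3.5850) = 1.432
  Cl⁻ term: 0.102·282.6^0.62·exp(0.033·61+0.04·-13.9) = 14.49
  r_corr = 1.432 + 14.49 = 15.92 μm/a
ISO 9224: D(t) = r_corr · t^b with b = 0.523 (carbon steel, B1)
  D(4) = 15.92 × 4^0.523 = 15.92 × 2.065 = 32.88 μm
  Mass loss = 32.88 μm × 7.85 g/cm³ = 258.1 g·m⁻²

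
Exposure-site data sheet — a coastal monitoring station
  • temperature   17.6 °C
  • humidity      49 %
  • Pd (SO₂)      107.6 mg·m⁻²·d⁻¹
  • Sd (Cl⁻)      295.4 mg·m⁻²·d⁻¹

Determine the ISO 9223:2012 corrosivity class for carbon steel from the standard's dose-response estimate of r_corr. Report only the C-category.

C4

carbon steel: T>10 °C ⇒ hinge -0.054·(17.6−10) = -0.4104
  sulphur-dioxide contribution → 35.64 μm/a
  chloride contribution → 35.34 μm/a
  total first-year rate 70.97 μm/a
Category bounds: 50…80 μm/a bracket r_corr ⇒ C4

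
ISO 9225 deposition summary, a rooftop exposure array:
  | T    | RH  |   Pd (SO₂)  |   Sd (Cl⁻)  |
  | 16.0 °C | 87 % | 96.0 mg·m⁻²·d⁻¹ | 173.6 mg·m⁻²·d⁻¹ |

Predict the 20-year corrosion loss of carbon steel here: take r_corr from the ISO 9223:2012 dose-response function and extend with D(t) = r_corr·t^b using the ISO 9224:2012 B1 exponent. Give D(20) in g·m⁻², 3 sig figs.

D(20) = 6.09e+03 g·m⁻²

carbon steel: f(T) = -0.054·(T−10) [T>10 °C] = -0.3240
  SO₂ term: 1.77·96.0^0.52·exp(0.02·87-0.3240) = 78.29
  Sd branch = 0.102·Sd^0.62·e^(0.033·RH+0.04·T) = 83.55 μm/a
  r_corr = 78.29 + 83.55 = 161.8 μm/a
Long-term exponent b (ISO 9224 Table 2, B1) = 0.523
  D(20) = 161.8 × 20^0.523 = 161.8 × 4.791 = 775.4 μm
  Mass loss = 775.4 μm × 7.85 g/cm³ = 6087 g·m⁻²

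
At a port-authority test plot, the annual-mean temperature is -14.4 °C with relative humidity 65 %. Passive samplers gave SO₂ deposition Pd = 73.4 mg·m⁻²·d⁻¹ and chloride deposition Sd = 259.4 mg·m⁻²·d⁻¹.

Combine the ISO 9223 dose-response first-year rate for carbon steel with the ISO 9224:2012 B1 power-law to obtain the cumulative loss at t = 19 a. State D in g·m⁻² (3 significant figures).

carbon steel: f(T) = +0.150·(T−10) [T≤10 °C] = -3.6600
  SO₂ term: 1.77·73.4^0.52·exp(0.02·65-3.6600) = 1.56
  Cl⁻ term: 0.102·259.4^0.62·exp(0.033·65+0.04·-14.4) = 15.37
  r_corr = 1.56 + 15.37 = 16.93 μm/a
ISO 9224: D(t) = r_corr · t^b with b = 0.523 (carbon steel, B1)
  D(19) = 16.93 × 19^0.523 = 16.93 × 4.664 = 78.97 μm
  Mass loss = 78.97 μm × 7.85 g/cm³ = 619.9 g·m⁻²

D(19) = 620 g·m⁻²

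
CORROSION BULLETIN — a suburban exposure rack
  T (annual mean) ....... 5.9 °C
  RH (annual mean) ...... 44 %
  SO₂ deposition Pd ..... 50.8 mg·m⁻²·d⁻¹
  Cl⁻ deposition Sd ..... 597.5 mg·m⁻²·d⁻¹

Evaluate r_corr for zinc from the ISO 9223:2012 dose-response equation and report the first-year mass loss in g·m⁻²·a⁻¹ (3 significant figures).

r_corr = 14.6 g·m⁻²·a⁻¹

zinc: T≤10 °C ⇒ hinge +0.038·(5.9−10) = -0.1558
  sulphur-dioxide contribution → 0.4705 μm/a
  chloride contribution → 1.571 μm/a
  ⇒ r_corr(zinc) = 2.042 μm/a
Convert to mass loss: 2.042 μm/a × 7.14 g/cm³ = 14.58 g·m⁻²·a⁻¹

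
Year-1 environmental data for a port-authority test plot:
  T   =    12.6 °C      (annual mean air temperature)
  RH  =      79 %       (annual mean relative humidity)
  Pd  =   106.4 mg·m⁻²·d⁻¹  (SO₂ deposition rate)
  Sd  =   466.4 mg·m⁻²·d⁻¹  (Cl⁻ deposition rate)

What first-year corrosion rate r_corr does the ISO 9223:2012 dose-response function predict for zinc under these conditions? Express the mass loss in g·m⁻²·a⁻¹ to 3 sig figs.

r_corr = 45.4 g·m⁻²·a⁻¹

zinc: f(T) = -0.071·(T−10) [T>10 °C] = -0.1846
  SO₂ term: 0.0129·106.4^0.44·exp(0.046·79-0.1846) = 3.166
  Sd branch = 0.0175·Sd^0.57·e^(0.008·RH+0.085·T) = 3.19 μm/a
  sum: 3.166 + 3.19 → r_corr = 6.356 μm/a
Convert to mass loss: 6.356 μm/a × 7.14 g/cm³ = 45.38 g·m⁻²·a⁻¹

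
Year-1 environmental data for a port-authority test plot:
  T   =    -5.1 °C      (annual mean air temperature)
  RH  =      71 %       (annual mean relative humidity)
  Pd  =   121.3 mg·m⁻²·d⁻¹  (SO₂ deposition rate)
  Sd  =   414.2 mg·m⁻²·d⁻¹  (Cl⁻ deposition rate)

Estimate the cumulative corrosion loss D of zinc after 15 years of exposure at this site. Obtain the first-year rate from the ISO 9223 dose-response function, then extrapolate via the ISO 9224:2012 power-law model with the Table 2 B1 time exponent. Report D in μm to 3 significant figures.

D(15) = 19.8 μm

zinc: T≤10 °C ⇒ hinge +0.038·(-5.1−10) = -0.5738
  sulphur-dioxide contribution → 1.573 μm/a
  chloride contribution → 0.6212 μm/a
  ⇒ r_corr(zinc) = 2.194 μm/a
ISO 9224: D(t) = r_corr · t^b with b = 0.813 (zinc, B1)
  D(15) = 2.194 × 15^0.813 = 2.194 × 9.04 = 19.83 μm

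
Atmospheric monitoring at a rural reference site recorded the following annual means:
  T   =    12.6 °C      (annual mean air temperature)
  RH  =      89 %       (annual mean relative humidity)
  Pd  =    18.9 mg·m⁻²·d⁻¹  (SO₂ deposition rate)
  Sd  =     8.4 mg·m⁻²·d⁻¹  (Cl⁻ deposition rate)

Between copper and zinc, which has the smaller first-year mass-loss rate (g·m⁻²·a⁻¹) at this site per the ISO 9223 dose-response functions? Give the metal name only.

zinc

copper: T>10 °C ⇒ hinge -0.080·(12.6−10) = -0.2080
  SO₂ term: 0.0053·18.9^0.26·exp(0.059·89-0.2080) = 1.763
  Sd branch = 0.01025·Sd^0.27·e^(0.036·RH+0.049·T) = 0.8316 μm/a
  r_corr = 1.763 + 0.8316 = 2.595 μm/a
  mass loss = 2.595 μm/a × 8.96 g/cm³ = 23.25 g·m⁻²·a⁻¹
zinc: f(T) = -0.071·(T−10) [T>10 °C] = -0.1846
  Pd branch = 0.0129·Pd^0.44·e^(0.046·RH+f) = 2.345 μm/a
  Sd branch = 0.0175·Sd^0.57·e^(0.008·RH+0.085·T) = 0.3501 μm/a
  sum: 2.345 + 0.3501 → r_corr = 2.695 μm/a
  mass loss = 2.695 μm/a × 7.14 g/cm³ = 19.24 g·m⁻²·a⁻¹
Ordering by g·m⁻²·a⁻¹: copper (23.2) > zinc (19.2)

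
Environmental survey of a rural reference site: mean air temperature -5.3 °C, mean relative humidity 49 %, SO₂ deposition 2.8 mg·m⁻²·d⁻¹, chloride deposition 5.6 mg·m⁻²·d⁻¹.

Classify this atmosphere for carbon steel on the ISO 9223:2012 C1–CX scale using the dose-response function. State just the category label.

C2

carbon steel: T≤10 °C ⇒ hinge +0.150·(-5.3−10) = -2.2950
  Pd branch = 1.77·Pd^0.52·e^(0.02·RH+f) = 0.8117 μm/a
  Cl⁻ term: 0.102·5.6^0.62·exp(0.033·49+0.04·-5.3) = 1.21
  sum: 0.8117 + 1.21 → r_corr = 2.021 μm/a
ISO 9223 Table 2 (carbon steel): 1.3 < 2.02 ≤ 25 μm/a ⇒ C2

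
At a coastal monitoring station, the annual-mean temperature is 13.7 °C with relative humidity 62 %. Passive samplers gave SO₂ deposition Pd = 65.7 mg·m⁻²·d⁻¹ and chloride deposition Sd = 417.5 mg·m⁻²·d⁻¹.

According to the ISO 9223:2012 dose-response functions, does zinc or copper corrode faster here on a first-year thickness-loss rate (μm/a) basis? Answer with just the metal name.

zinc

zinc: temperature factor f = -0.071·(3.7) = -0.2627
  sulphur-dioxide contribution → 1.084 μm/a
  chloride contribution → 2.871 μm/a
  ⇒ r_corr(zinc) = 3.954 μm/a
copper: f(T) = -0.080·(T−10) [T>10 °C] = -0.2960
  sulphur-dioxide contribution → 0.4539 μm/a
  chloride contribution → 0.9532 μm/a
  ⇒ r_corr(copper) = 1.407 μm/a
Ordering by μm/a: zinc (3.95) > copper (1.41)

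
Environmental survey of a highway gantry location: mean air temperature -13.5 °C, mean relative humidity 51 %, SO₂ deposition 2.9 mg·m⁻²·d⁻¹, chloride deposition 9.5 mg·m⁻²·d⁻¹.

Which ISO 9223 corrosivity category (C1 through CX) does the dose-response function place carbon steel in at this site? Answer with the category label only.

carbon steel: T≤10 °C ⇒ hinge +0.150·(-13.5−10) = -3.5250
  SO₂ term: 1.77·2.9^0.52·exp(0.02·51-3.5250) = 0.2515
  Sd branch = 0.102·Sd^0.62·e^(0.033·RH+0.04·T) = 1.292 μm/a
  r_corr = 0.2515 + 1.292 = 1.543 μm/a
1.54 μm/a falls in (1.3, 25] for carbon steel → category C2

C2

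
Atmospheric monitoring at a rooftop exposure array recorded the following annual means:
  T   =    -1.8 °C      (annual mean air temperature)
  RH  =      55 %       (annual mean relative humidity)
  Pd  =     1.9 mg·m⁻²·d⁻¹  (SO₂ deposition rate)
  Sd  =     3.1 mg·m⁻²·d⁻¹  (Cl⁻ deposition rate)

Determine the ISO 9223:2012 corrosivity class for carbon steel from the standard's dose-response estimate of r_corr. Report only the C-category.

carbon steel: T≤10 °C ⇒ hinge +0.150·(-1.8−10) = -1.7700
  Pd branch = 1.77·Pd^0.52·e^(0.02·RH+f) = 1.265 μm/a
  Cl⁻ term: 0.102·3.1^0.62·exp(0.033·55+0.04·-1.8) = 1.175
  r_corr = 1.265 + 1.175 = 2.44 μm/a
ISO 9223 Table 2 (carbon steel): 1.3 < 2.44 ≤ 25 μm/a ⇒ C2

C2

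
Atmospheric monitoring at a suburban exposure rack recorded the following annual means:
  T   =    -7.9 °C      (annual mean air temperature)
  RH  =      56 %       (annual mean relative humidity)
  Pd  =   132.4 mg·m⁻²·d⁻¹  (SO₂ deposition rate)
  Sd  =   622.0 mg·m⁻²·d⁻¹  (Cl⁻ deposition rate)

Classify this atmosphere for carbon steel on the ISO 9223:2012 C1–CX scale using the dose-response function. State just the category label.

carbon steel: T≤10 °C ⇒ hinge +0.150·(-7.9−10) = -2.6850
  sulphur-dioxide contribution → 4.696 μm/a
  chloride contribution → 25.47 μm/a
  ⇒ r_corr(carbon steel) = 30.17 μm/a
Category bounds: 25…50 μm/a bracket r_corr ⇒ C3

C3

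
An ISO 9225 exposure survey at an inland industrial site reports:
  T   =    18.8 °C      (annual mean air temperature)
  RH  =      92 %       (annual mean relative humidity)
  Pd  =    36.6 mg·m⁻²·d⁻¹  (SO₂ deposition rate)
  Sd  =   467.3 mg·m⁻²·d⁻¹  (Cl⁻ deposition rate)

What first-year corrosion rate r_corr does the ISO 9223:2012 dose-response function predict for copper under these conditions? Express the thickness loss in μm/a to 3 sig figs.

r_corr = 5.24 μm/a

copper: temperature factor f = -0.080·(8.8) = -0.7040
  sulphur-dioxide contribution → 1.522 μm/a
  chloride contribution → 3.715 μm/a
  ⇒ r_corr(copper) = 5.237 μm/a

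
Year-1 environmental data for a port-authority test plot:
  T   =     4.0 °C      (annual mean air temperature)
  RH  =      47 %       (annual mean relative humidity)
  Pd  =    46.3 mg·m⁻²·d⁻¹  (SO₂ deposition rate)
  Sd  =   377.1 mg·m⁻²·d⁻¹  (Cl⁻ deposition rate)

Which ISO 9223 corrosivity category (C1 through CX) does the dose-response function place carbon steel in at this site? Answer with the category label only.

C3

carbon steel: temperature factor f = +0.150·(-6.0) = -0.9000
  SO₂ term: 1.77·46.3^0.52·exp(0.02·47-0.9000) = 13.53
  Sd branch = 0.102·Sd^0.62·e^(0.033·RH+0.04·T) = 22.34 μm/a
  r_corr = 13.53 + 22.34 = 35.87 μm/a
ISO 9223 Table 2 (carbon steel): 25 < 35.9 ≤ 50 μm/a ⇒ C3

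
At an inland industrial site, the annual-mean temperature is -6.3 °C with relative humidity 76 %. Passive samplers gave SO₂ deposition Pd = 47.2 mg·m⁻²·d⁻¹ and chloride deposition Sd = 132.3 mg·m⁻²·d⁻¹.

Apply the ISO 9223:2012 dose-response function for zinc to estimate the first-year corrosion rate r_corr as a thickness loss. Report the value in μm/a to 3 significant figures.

r_corr = 1.55 μm/a

zinc: f(T) = +0.038·(T−10) [T≤10 °C] = -0.6194
  Pd branch = 0.0129·Pd^0.44·e^(0.046·RH+f) = 1.249 μm/a
  Sd branch = 0.0175·Sd^0.57·e^(0.008·RH+0.085·T) = 0.3047 μm/a
  r_corr = 1.249 + 0.3047 = 1.553 μm/a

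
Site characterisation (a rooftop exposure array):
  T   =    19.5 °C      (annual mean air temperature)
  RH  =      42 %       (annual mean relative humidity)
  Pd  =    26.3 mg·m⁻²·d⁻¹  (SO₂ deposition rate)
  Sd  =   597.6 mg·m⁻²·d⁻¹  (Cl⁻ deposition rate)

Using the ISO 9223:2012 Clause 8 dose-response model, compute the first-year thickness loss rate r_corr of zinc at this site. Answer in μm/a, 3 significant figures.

zinc: f(T) = -0.071·(T−10) [T>10 °C] = -0.6745
  SO₂ term: 0.0129·26.3^0.44·exp(0.046·42-0.6745) = 0.1912
  Cl⁻ term: 0.0175·597.6^0.57·exp(0.008·42+0.085·19.5) = 4.913
  sum: 0.1912 + 4.913 → r_corr = 5.104 μm/a

r_corr = 5.10 μm/a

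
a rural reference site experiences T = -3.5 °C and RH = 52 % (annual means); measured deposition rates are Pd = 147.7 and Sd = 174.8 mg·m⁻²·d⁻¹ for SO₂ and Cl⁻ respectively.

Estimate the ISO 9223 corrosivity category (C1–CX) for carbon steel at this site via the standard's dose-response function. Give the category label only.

carbon steel: f(T) = +0.150·(T−10) [T≤10 °C] = -2.0250
  Pd branch = 1.77·Pd^0.52·e^(0.02·RH+f) = 8.877 μm/a
  Sd branch = 0.102·Sd^0.62·e^(0.033·RH+0.04·T) = 12.12 μm/a
  sum: 8.877 + 12.12 → r_corr = 20.99 μm/a
Category bounds: 1.3…25 μm/a bracket r_corr ⇒ C2

C2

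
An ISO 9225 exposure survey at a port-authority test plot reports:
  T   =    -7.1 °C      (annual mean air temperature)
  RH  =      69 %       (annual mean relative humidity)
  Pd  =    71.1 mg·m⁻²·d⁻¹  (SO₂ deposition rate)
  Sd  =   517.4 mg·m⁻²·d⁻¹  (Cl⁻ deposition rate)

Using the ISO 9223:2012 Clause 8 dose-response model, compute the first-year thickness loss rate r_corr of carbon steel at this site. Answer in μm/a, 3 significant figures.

r_corr = 41.0 μm/a

carbon steel: T≤10 °C ⇒ hinge +0.150·(-7.1−10) = -2.5650
  Pd branch = 1.77·Pd^0.52·e^(0.02·RH+f) = 4.969 μm/a
  Sd branch = 0.102·Sd^0.62·e^(0.033·RH+0.04·T) = 36.03 μm/a
  sum: 4.969 + 36.03 → r_corr = 41 μm/a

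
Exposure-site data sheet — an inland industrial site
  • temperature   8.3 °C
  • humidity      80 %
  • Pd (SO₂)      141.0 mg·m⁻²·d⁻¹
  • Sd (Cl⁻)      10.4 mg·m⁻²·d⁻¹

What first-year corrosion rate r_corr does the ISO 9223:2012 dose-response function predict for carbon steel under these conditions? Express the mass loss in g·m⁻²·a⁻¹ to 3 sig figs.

r_corr = 766 g·m⁻²·a⁻¹

carbon steel: temperature factor f = +0.150·(-1.7) = -0.2550
  SO₂ term: 1.77·141.0^0.52·exp(0.02·80-0.2550) = 89.06
  Sd branch = 0.102·Sd^0.62·e^(0.033·RH+0.04·T) = 8.509 μm/a
  sum: 89.06 + 8.509 → r_corr = 97.57 μm/a
Convert to mass loss: 97.57 μm/a × 7.85 g/cm³ = 765.9 g·m⁻²·a⁻¹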